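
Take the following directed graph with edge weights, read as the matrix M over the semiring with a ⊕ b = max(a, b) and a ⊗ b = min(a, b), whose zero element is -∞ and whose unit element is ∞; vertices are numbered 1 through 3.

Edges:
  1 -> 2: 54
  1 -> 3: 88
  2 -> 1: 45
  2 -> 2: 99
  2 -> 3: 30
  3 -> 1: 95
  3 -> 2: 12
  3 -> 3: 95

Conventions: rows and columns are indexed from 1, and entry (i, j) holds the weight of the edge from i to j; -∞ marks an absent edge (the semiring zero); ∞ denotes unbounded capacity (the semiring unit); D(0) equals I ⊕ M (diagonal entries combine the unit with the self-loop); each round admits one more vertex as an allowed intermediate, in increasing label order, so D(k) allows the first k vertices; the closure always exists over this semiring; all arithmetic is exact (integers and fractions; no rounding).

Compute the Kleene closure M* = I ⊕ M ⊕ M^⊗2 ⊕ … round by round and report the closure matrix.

D(0):
  [∞, 54, 88]
  [45, ∞, 30]
  [95, 12, ∞]
D(1):
  [∞, 54, 88]
  [45, ∞, 45]
  [95, 54, ∞]
D(2):
  [∞, 54, 88]
  [45, ∞, 45]
  [95, 54, ∞]
D(3):
  [∞, 54, 88]
  [45, ∞, 45]
  [95, 54, ∞]
Answer: M* = [[∞, 54, 88], [45, ∞, 45], [95, 54, ∞]]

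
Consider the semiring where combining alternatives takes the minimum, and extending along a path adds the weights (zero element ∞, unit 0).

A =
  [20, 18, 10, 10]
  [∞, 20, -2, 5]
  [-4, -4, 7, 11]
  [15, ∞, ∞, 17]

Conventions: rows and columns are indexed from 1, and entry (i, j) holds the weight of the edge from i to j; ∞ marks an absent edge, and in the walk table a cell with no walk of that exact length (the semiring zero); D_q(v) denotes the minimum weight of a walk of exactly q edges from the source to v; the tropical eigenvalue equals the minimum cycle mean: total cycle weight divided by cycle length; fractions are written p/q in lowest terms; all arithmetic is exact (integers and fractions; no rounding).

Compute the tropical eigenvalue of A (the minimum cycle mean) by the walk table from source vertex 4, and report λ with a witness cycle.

q=0: [∞, ∞, ∞, 0]
q=1: [15, ∞, ∞, 17]
q=2: [32, 33, 25, 25]
q=3: [21, 21, 31, 36]
q=4: [27, 27, 19, 26]
Optimal cycle mean attained by: cycle 2->3->2, total (-2) + (-4), length 2.
Answer: λ = -3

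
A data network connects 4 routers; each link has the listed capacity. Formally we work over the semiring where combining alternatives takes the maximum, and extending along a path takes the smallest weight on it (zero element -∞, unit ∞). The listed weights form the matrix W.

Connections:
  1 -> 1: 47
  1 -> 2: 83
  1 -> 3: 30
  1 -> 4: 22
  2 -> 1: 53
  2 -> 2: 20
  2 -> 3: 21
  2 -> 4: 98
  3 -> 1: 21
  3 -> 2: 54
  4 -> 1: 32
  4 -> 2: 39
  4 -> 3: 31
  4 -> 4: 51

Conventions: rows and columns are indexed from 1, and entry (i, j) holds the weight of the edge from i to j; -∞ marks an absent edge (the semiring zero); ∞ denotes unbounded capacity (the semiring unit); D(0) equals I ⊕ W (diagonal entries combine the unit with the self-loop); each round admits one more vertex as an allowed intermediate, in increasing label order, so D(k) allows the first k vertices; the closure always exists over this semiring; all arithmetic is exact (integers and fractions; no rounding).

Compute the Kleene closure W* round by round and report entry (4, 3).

D(0):
  [∞, 83, 30, 22]
  [53, ∞, 21, 98]
  [21, 54, ∞, -∞]
  [32, 39, 31, ∞]
D(1):
  [∞, 83, 30, 22]
  [53, ∞, 30, 98]
  [21, 54, ∞, 21]
  [32, 39, 31, ∞]
D(2):
  [∞, 83, 30, 83]
  [53, ∞, 30, 98]
  [53, 54, ∞, 54]
  [39, 39, 31, ∞]
D(3):
  [∞, 83, 30, 83]
  [53, ∞, 30, 98]
  [53, 54, ∞, 54]
  [39, 39, 31, ∞]
D(4):
  [∞, 83, 31, 83]
  [53, ∞, 31, 98]
  [53, 54, ∞, 54]
  [39, 39, 31, ∞]
Answer: W*[4][3] = 31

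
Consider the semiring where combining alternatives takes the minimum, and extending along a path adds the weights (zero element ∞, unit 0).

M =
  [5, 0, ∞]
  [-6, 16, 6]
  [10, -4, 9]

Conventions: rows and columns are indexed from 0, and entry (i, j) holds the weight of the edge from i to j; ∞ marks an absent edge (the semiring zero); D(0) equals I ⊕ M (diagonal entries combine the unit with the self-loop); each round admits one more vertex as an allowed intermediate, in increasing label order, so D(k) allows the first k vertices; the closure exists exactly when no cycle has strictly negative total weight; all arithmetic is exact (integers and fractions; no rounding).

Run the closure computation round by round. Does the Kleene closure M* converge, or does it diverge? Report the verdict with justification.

D(0):
  [0, 0, ∞]
  [-6, 0, 6]
  [10, -4, 0]
Detection: at round 1, diagonal entry (1, 1) turns strictly negative.
Key observation: the cycle 1->0->1 has total weight (-6) + 0, which is strictly negative.
Answer: DIVERGES — negative cycle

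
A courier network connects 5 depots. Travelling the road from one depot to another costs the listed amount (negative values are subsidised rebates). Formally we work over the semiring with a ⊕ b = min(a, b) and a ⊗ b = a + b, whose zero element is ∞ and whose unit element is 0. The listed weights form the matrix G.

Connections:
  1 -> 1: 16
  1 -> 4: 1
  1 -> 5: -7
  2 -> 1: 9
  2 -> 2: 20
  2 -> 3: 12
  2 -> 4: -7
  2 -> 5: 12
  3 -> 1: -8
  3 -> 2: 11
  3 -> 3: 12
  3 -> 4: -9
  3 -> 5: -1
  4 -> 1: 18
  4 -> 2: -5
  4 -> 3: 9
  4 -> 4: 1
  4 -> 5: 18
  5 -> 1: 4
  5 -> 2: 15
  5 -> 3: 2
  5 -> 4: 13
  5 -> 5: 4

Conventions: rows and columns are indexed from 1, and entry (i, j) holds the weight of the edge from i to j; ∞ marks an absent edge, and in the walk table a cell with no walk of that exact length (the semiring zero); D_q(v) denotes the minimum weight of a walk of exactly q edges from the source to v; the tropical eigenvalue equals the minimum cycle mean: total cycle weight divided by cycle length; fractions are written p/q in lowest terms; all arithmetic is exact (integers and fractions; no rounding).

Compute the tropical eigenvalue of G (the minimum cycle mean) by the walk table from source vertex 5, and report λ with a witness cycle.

q=0: [∞, ∞, ∞, ∞, 0]
q=1: [4, 15, 2, 13, 4]
q=2: [-6, 8, 6, -7, -3]
q=3: [-2, -12, -1, -6, -13]
q=4: [-9, -11, -11, -19, -9]
q=5: [-19, -24, -10, -20, -16]
Optimal cycle mean attained by: cycle 2->4->2, total (-7) + (-5), length 2.
Answer: λ = -6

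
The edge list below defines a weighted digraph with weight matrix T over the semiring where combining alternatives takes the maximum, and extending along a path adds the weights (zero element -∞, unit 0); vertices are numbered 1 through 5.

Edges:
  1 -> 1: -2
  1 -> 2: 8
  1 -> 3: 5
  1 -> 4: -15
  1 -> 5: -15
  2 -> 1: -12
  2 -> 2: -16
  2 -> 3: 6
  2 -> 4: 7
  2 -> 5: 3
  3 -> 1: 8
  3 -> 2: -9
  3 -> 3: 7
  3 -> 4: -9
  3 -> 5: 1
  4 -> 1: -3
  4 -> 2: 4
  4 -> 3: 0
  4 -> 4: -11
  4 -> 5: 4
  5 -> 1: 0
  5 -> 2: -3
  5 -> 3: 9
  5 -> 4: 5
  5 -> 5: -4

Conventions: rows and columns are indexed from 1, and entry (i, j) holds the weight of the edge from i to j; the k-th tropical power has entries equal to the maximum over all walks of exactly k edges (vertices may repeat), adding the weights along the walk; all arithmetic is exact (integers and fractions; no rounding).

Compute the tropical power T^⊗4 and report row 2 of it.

T^⊗2:
  [13, 6, 14, 15, 11]
  [14, 11, 13, 8, 11]
  [15, 16, 14, 6, 8]
  [8, 5, 13, 11, 7]
  [17, 9, 16, 4, 10]
T^⊗3:
  [22, 21, 21, 16, 19]
  [21, 22, 20, 18, 14]
  [22, 23, 22, 23, 19]
  [21, 16, 20, 12, 15]
  [24, 25, 23, 16, 17]
T^⊗4:
  [29, 30, 28, 28, 24]
  [28, 29, 28, 29, 25]
  [30, 30, 29, 30, 27]
  [28, 29, 27, 23, 21]
  [31, 32, 31, 32, 28]
Answer: row 2 of T^⊗4 = [28, 29, 28, 29, 25]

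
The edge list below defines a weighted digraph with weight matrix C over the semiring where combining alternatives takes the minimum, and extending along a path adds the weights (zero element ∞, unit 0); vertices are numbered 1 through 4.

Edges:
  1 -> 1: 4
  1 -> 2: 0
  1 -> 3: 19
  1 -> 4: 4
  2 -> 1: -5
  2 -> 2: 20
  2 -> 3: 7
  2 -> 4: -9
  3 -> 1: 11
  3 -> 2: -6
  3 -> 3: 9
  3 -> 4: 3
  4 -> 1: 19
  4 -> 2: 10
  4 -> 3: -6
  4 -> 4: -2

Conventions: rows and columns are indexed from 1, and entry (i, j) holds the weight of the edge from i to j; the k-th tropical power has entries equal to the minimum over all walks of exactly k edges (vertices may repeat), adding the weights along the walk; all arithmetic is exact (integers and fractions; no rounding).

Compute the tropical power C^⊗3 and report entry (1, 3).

C^⊗2:
  [-5, 4, -2, -9]
  [-1, -5, -15, -11]
  [-11, 3, -3, -15]
  [5, -12, -8, -4]
C^⊗3:
  [-1, -8, -15, -11]
  [-10, -21, -17, -14]
  [-7, -11, -21, -17]
  [-17, -14, -10, -21]
Key observation: the optimum is the walk 1->2->4->3, with weight 0 + (-9) + (-6) = -15.
Optimal value attained by: walk 1->2->4->3.
Answer: (C^⊗3)[1][3] = -15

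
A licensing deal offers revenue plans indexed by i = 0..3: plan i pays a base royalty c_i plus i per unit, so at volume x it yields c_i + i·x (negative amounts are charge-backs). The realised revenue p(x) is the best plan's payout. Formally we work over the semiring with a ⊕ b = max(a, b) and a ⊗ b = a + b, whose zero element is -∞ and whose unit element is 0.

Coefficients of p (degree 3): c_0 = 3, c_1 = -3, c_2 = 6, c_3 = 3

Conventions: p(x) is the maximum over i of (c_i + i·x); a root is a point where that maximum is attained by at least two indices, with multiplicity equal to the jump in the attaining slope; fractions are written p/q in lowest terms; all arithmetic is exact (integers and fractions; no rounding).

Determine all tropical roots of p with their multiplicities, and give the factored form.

hull edge (i=0, c=3) to (i=2, c=6): slope 3/2, span 2
hull edge (i=2, c=6) to (i=3, c=3): slope -3, span 1
Factored form: p(x) = 3 ⊗ (x ⊕ (-3/2)) ⊗ (x ⊕ (-3/2)) ⊗ (x ⊕ 3)
Answer: roots = -3/2 (mult 2), 3 (mult 1)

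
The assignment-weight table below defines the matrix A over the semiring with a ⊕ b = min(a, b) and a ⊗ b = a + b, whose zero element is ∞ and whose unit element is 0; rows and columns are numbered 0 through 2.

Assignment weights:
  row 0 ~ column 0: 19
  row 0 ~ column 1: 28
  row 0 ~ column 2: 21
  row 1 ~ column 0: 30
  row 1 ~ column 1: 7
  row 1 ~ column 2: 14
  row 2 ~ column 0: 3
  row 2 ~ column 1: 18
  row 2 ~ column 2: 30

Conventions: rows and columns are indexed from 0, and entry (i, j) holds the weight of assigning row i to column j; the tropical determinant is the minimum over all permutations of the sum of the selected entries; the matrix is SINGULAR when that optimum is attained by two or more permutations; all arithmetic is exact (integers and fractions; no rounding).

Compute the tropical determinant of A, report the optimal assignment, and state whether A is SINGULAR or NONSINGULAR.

σ = (0, 1, 2): 19 + 7 + 30 = 56
σ = (0, 2, 1): 19 + 14 + 18 = 51
σ = (1, 0, 2): 28 + 30 + 30 = 88
σ = (1, 2, 0): 28 + 14 + 3 = 45
σ = (2, 0, 1): 21 + 30 + 18 = 69
σ = (2, 1, 0): 21 + 7 + 3 = 31
Optimal value attained by: σ = (2, 1, 0).
Answer: det⊕(A) = 31; verdict: NONSINGULAR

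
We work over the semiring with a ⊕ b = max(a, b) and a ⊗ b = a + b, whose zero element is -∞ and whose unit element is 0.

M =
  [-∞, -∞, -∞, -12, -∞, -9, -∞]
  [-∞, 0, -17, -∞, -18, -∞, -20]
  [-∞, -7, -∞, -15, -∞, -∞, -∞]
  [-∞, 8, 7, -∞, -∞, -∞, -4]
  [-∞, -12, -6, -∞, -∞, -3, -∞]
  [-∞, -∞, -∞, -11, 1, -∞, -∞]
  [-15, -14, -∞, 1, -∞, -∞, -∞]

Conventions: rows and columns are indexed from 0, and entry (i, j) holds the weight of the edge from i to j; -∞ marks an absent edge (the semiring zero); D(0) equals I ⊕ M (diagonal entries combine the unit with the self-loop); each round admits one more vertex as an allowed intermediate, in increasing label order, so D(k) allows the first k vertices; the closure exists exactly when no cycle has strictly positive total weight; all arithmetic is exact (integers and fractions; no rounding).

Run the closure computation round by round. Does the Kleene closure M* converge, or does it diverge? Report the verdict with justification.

D(0):
  [0, -∞, -∞, -12, -∞, -9, -∞]
  [-∞, 0, -17, -∞, -18, -∞, -20]
  [-∞, -7, 0, -15, -∞, -∞, -∞]
  [-∞, 8, 7, 0, -∞, -∞, -4]
  [-∞, -12, -6, -∞, 0, -3, -∞]
  [-∞, -∞, -∞, -11, 1, 0, -∞]
  [-15, -14, -∞, 1, -∞, -∞, 0]
D(1):
  [0, -∞, -∞, -12, -∞, -9, -∞]
  [-∞, 0, -17, -∞, -18, -∞, -20]
  [-∞, -7, 0, -15, -∞, -∞, -∞]
  [-∞, 8, 7, 0, -∞, -∞, -4]
  [-∞, -12, -6, -∞, 0, -3, -∞]
  [-∞, -∞, -∞, -11, 1, 0, -∞]
  [-15, -14, -∞, 1, -∞, -24, 0]
D(2):
  [0, -∞, -∞, -12, -∞, -9, -∞]
  [-∞, 0, -17, -∞, -18, -∞, -20]
  [-∞, -7, 0, -15, -25, -∞, -27]
  [-∞, 8, 7, 0, -10, -∞, -4]
  [-∞, -12, -6, -∞, 0, -3, -32]
  [-∞, -∞, -∞, -11, 1, 0, -∞]
  [-15, -14, -31, 1, -32, -24, 0]
D(3):
  [0, -∞, -∞, -12, -∞, -9, -∞]
  [-∞, 0, -17, -32, -18, -∞, -20]
  [-∞, -7, 0, -15, -25, -∞, -27]
  [-∞, 8, 7, 0, -10, -∞, -4]
  [-∞, -12, -6, -21, 0, -3, -32]
  [-∞, -∞, -∞, -11, 1, 0, -∞]
  [-15, -14, -31, 1, -32, -24, 0]
D(4):
  [0, -4, -5, -12, -22, -9, -16]
  [-∞, 0, -17, -32, -18, -∞, -20]
  [-∞, -7, 0, -15, -25, -∞, -19]
  [-∞, 8, 7, 0, -10, -∞, -4]
  [-∞, -12, -6, -21, 0, -3, -25]
  [-∞, -3, -4, -11, 1, 0, -15]
  [-15, 9, 8, 1, -9, -24, 0]
D(5):
  [0, -4, -5, -12, -22, -9, -16]
  [-∞, 0, -17, -32, -18, -21, -20]
  [-∞, -7, 0, -15, -25, -28, -19]
  [-∞, 8, 7, 0, -10, -13, -4]
  [-∞, -12, -6, -21, 0, -3, -25]
  [-∞, -3, -4, -11, 1, 0, -15]
  [-15, 9, 8, 1, -9, -12, 0]
D(6):
  [0, -4, -5, -12, -8, -9, -16]
  [-∞, 0, -17, -32, -18, -21, -20]
  [-∞, -7, 0, -15, -25, -28, -19]
  [-∞, 8, 7, 0, -10, -13, -4]
  [-∞, -6, -6, -14, 0, -3, -18]
  [-∞, -3, -4, -11, 1, 0, -15]
  [-15, 9, 8, 1, -9, -12, 0]
D(7):
  [0, -4, -5, -12, -8, -9, -16]
  [-35, 0, -12, -19, -18, -21, -20]
  [-34, -7, 0, -15, -25, -28, -19]
  [-19, 8, 7, 0, -10, -13, -4]
  [-33, -6, -6, -14, 0, -3, -18]
  [-30, -3, -4, -11, 1, 0, -15]
  [-15, 9, 8, 1, -9, -12, 0]
Key observation: every diagonal entry stays at the unit through all rounds, so no improving cycle exists.
Answer: CONVERGES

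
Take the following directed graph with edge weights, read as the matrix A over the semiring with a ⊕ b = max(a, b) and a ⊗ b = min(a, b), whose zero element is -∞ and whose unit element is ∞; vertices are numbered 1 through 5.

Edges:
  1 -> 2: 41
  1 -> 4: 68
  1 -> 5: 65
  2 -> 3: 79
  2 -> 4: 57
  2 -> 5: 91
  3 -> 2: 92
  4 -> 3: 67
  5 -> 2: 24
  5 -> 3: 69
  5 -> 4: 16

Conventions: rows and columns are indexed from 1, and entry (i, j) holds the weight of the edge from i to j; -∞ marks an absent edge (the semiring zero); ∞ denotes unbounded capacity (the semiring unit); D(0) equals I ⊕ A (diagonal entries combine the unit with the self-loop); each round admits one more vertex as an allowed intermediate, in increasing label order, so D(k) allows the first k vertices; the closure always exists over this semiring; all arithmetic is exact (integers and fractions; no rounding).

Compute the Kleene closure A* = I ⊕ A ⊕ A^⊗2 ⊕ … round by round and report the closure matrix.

D(0):
  [∞, 41, -∞, 68, 65]
  [-∞, ∞, 79, 57, 91]
  [-∞, 92, ∞, -∞, -∞]
  [-∞, -∞, 67, ∞, -∞]
  [-∞, 24, 69, 16, ∞]
D(1):
  [∞, 41, -∞, 68, 65]
  [-∞, ∞, 79, 57, 91]
  [-∞, 92, ∞, -∞, -∞]
  [-∞, -∞, 67, ∞, -∞]
  [-∞, 24, 69, 16, ∞]
D(2):
  [∞, 41, 41, 68, 65]
  [-∞, ∞, 79, 57, 91]
  [-∞, 92, ∞, 57, 91]
  [-∞, -∞, 67, ∞, -∞]
  [-∞, 24, 69, 24, ∞]
D(3):
  [∞, 41, 41, 68, 65]
  [-∞, ∞, 79, 57, 91]
  [-∞, 92, ∞, 57, 91]
  [-∞, 67, 67, ∞, 67]
  [-∞, 69, 69, 57, ∞]
D(4):
  [∞, 67, 67, 68, 67]
  [-∞, ∞, 79, 57, 91]
  [-∞, 92, ∞, 57, 91]
  [-∞, 67, 67, ∞, 67]
  [-∞, 69, 69, 57, ∞]
D(5):
  [∞, 67, 67, 68, 67]
  [-∞, ∞, 79, 57, 91]
  [-∞, 92, ∞, 57, 91]
  [-∞, 67, 67, ∞, 67]
  [-∞, 69, 69, 57, ∞]
Answer: A* = [[∞, 67, 67, 68, 67], [-∞, ∞, 79, 57, 91], [-∞, 92, ∞, 57, 91], [-∞, 67, 67, ∞, 67], [-∞, 69, 69, 57, ∞]]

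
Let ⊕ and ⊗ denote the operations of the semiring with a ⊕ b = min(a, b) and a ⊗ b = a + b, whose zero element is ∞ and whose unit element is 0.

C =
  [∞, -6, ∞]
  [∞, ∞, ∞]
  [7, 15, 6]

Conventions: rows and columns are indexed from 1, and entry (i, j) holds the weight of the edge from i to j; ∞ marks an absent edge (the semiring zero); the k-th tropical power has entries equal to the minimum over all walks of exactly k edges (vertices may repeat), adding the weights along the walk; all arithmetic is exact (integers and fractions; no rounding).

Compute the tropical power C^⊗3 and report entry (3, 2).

C^⊗2:
  [∞, ∞, ∞]
  [∞, ∞, ∞]
  [13, 1, 12]
C^⊗3:
  [∞, ∞, ∞]
  [∞, ∞, ∞]
  [19, 7, 18]
Key observation: the optimum is the walk 3->3->1->2, with weight 6 + 7 + (-6) = 7.
Optimal value attained by: walk 3->3->1->2.
Answer: (C^⊗3)[3][2] = 7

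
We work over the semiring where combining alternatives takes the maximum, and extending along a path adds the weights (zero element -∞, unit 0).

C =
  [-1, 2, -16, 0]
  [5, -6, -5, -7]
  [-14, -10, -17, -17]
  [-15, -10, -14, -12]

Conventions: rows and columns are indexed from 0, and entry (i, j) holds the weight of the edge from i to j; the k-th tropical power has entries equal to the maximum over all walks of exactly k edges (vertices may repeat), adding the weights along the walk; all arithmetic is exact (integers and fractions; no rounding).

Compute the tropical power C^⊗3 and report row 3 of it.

C^⊗2:
  [7, 1, -3, -1]
  [4, 7, -11, 5]
  [-5, -12, -15, -14]
  [-5, -13, -15, -15]
C^⊗3:
  [6, 9, -4, 7]
  [12, 6, 2, 4]
  [-6, -3, -17, -5]
  [-6, -3, -18, -5]
Answer: row 3 of C^⊗3 = [-6, -3, -18, -5]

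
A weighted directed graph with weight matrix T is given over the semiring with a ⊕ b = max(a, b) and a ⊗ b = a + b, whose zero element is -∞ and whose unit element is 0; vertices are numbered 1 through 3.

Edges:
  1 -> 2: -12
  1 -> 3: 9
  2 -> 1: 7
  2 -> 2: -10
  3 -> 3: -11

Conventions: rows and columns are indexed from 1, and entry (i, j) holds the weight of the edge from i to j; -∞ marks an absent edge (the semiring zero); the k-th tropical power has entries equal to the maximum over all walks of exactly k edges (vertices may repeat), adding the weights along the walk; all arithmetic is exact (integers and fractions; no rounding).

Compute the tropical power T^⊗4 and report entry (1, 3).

T^⊗2:
  [-5, -22, -2]
  [-3, -5, 16]
  [-∞, -∞, -22]
T^⊗3:
  [-15, -17, 4]
  [2, -15, 6]
  [-∞, -∞, -33]
T^⊗4:
  [-10, -27, -6]
  [-8, -10, 11]
  [-∞, -∞, -44]
Key observation: the optimum is the walk 1->2->2->1->3, with weight (-12) + (-10) + 7 + 9 = -6.
Optimal value attained by: walk 1->2->2->1->3.
Answer: (T^⊗4)[1][3] = -6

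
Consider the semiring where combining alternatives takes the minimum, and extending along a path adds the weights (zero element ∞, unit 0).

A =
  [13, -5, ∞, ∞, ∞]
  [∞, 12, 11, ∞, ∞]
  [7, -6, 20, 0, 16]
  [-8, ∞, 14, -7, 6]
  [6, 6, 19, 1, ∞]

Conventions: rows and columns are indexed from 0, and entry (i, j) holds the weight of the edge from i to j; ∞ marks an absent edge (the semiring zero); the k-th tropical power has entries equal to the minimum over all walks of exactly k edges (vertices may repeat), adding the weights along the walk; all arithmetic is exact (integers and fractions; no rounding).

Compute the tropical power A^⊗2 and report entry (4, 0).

A^⊗2:
  [26, 7, 6, ∞, ∞]
  [18, 5, 23, 11, 27]
  [-8, 2, 5, -7, 6]
  [-15, -13, 7, -14, -1]
  [-7, 1, 15, -6, 7]
Key observation: the optimum is the walk 4->3->0, with weight 1 + (-8) = -7.
Optimal value attained by: walk 4->3->0.
Answer: (A^⊗2)[4][0] = -7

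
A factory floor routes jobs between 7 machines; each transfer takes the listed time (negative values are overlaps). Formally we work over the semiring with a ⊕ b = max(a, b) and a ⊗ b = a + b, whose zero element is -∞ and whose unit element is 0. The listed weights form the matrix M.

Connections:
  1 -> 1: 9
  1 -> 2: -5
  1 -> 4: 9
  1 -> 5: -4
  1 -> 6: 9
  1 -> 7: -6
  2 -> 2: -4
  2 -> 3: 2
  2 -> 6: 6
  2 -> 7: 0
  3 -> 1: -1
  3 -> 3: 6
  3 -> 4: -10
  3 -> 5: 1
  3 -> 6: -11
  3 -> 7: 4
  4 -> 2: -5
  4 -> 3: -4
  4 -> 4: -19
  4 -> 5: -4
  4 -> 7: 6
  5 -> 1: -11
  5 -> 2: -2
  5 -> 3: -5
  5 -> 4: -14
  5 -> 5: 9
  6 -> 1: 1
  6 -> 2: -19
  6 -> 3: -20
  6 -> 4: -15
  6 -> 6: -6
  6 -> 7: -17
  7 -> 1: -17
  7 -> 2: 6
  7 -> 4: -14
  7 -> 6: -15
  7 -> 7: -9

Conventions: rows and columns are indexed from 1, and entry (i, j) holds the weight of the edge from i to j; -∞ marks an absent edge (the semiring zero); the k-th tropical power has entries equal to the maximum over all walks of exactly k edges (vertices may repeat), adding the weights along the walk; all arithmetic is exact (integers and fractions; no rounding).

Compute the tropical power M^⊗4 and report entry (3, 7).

M^⊗2:
  [18, 4, 5, 18, 5, 18, 15]
  [7, 6, 8, -8, 3, 2, 6]
  [8, 10, 12, 8, 10, 8, 10]
  [-5, 12, 2, -8, 5, 1, 0]
  [-2, 7, 4, -2, 18, 4, -1]
  [10, -4, -14, 10, -3, 10, -5]
  [-8, 2, 8, -8, -18, 12, 6]
M^⊗3:
  [27, 21, 14, 27, 14, 27, 24]
  [16, 12, 14, 16, 12, 16, 12]
  [17, 16, 18, 17, 19, 17, 16]
  [4, 8, 14, 4, 14, 18, 12]
  [7, 16, 13, 7, 27, 13, 8]
  [19, 5, 6, 19, 6, 19, 16]
  [13, 12, 14, 1, 9, 8, 12]
M^⊗4:
  [36, 30, 23, 36, 23, 36, 33]
  [25, 18, 20, 25, 21, 25, 22]
  [26, 22, 24, 26, 28, 26, 23]
  [19, 18, 20, 13, 23, 14, 18]
  [16, 25, 22, 16, 36, 22, 17]
  [28, 22, 15, 28, 15, 28, 25]
  [22, 18, 20, 22, 18, 22, 18]
Key observation: the optimum is the walk 3->1->1->4->7, with weight (-1) + 9 + 9 + 6 = 23.
Optimal value attained by: walk 3->1->1->4->7.
Answer: (M^⊗4)[3][7] = 23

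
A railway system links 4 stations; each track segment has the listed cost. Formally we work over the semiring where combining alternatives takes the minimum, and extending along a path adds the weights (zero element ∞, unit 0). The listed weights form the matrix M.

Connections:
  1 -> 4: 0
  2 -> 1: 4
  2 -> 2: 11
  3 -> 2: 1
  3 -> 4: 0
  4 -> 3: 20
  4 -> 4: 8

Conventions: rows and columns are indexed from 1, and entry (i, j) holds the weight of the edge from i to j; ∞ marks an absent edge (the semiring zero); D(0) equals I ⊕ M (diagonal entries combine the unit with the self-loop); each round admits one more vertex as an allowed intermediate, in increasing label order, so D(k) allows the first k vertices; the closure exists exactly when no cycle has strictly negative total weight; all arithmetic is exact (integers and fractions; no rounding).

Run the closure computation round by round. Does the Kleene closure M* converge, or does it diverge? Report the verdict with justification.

D(0):
  [0, ∞, ∞, 0]
  [4, 0, ∞, ∞]
  [∞, 1, 0, 0]
  [∞, ∞, 20, 0]
D(1):
  [0, ∞, ∞, 0]
  [4, 0, ∞, 4]
  [∞, 1, 0, 0]
  [∞, ∞, 20, 0]
D(2):
  [0, ∞, ∞, 0]
  [4, 0, ∞, 4]
  [5, 1, 0, 0]
  [∞, ∞, 20, 0]
D(3):
  [0, ∞, ∞, 0]
  [4, 0, ∞, 4]
  [5, 1, 0, 0]
  [25, 21, 20, 0]
D(4):
  [0, 21, 20, 0]
  [4, 0, 24, 4]
  [5, 1, 0, 0]
  [25, 21, 20, 0]
Key observation: every diagonal entry stays at the unit through all rounds, so no improving cycle exists.
Answer: CONVERGES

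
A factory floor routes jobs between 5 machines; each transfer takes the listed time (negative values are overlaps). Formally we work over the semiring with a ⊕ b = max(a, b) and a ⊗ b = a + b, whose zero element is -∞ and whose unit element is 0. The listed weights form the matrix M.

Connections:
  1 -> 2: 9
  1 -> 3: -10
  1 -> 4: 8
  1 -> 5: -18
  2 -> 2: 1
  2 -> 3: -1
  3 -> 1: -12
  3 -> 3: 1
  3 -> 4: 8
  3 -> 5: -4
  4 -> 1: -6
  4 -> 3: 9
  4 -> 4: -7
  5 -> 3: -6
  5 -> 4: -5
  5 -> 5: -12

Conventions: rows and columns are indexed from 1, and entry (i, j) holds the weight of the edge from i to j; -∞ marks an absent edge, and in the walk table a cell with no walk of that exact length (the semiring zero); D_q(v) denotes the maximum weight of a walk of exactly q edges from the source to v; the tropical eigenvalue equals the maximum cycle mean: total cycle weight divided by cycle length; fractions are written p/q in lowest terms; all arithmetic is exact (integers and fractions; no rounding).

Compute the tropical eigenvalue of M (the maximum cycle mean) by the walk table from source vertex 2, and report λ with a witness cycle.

q=0: [-∞, 0, -∞, -∞, -∞]
q=1: [-∞, 1, -1, -∞, -∞]
q=2: [-13, 2, 0, 7, -5]
q=3: [1, 3, 16, 8, -4]
q=4: [4, 10, 17, 24, 12]
q=5: [18, 13, 33, 25, 13]
Optimal cycle mean attained by: cycle 3->4->3, total 8 + 9, length 2.
Answer: λ = 17/2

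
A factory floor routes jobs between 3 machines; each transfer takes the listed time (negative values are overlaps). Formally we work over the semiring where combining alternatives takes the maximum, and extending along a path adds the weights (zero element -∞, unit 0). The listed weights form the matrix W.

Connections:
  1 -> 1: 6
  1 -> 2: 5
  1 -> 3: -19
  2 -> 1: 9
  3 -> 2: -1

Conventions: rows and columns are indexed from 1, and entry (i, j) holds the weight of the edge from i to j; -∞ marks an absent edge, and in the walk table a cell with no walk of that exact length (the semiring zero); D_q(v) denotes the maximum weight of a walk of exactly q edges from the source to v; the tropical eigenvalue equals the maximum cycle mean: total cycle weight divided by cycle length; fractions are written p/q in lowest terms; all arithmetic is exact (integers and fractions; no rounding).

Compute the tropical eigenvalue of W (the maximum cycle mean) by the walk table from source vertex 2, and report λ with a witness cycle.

q=0: [-∞, 0, -∞]
q=1: [9, -∞, -∞]
q=2: [15, 14, -10]
q=3: [23, 20, -4]
Optimal cycle mean attained by: cycle 1->2->1, total 5 + 9, length 2.
Answer: λ = 7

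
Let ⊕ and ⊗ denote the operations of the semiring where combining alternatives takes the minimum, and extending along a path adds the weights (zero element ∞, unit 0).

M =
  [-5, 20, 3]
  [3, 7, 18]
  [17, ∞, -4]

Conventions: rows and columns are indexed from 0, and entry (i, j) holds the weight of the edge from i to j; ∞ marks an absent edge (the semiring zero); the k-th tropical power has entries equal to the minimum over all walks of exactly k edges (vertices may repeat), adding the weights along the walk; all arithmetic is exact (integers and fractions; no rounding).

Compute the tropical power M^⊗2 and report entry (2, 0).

M^⊗2:
  [-10, 15, -2]
  [-2, 14, 6]
  [12, 37, -8]
Key observation: the optimum is the walk 2->0->0, with weight 17 + (-5) = 12.
Optimal value attained by: walk 2->0->0.
Answer: (M^⊗2)[2][0] = 12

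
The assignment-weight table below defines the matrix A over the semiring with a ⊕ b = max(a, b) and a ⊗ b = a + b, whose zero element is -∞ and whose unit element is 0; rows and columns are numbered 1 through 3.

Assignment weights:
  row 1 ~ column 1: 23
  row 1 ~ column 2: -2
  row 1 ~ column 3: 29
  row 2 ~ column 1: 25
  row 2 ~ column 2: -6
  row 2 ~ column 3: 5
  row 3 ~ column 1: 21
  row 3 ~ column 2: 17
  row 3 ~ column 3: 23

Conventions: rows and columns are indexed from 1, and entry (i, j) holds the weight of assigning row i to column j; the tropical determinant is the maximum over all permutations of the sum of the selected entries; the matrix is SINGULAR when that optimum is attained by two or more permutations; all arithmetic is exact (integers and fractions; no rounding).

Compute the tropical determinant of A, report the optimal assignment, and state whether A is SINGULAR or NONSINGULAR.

σ = (1, 2, 3): 23 + (-6) + 23 = 40
σ = (1, 3, 2): 23 + 5 + 17 = 45
σ = (2, 1, 3): (-2) + 25 + 23 = 46
σ = (2, 3, 1): (-2) + 5 + 21 = 24
σ = (3, 1, 2): 29 + 25 + 17 = 71
σ = (3, 2, 1): 29 + (-6) + 21 = 44
Optimal value attained by: σ = (3, 1, 2).
Answer: det⊕(A) = 71; verdict: NONSINGULAR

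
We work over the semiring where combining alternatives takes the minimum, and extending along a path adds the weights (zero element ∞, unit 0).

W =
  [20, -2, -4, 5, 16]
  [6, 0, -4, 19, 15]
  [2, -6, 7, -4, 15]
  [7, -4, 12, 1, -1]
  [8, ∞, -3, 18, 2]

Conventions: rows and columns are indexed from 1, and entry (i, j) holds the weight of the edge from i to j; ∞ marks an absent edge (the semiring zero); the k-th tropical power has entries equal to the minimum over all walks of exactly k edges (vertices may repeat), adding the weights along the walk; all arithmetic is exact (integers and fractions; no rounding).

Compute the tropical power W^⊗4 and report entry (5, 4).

W^⊗2:
  [-2, -10, -6, -8, 4]
  [-2, -10, -4, -8, 11]
  [0, -8, -10, -3, -5]
  [2, -4, -8, 2, 0]
  [-1, -9, -1, -7, 4]
W^⊗3:
  [-4, -12, -14, -10, -9]
  [-4, -12, -14, -8, -9]
  [-8, -16, -12, -14, -4]
  [-6, -14, -8, -12, 1]
  [-3, -11, -13, -6, -8]
W^⊗4:
  [-12, -20, -16, -18, -11]
  [-12, -20, -16, -18, -9]
  [-10, -18, -20, -16, -15]
  [-8, -16, -18, -12, -13]
  [-11, -19, -15, -17, -7]
Key observation: the optimum is the walk 5->3->2->3->4, with weight (-3) + (-6) + (-4) + (-4) = -17.
Optimal value attained by: walk 5->3->2->3->4.
Answer: (W^⊗4)[5][4] = -17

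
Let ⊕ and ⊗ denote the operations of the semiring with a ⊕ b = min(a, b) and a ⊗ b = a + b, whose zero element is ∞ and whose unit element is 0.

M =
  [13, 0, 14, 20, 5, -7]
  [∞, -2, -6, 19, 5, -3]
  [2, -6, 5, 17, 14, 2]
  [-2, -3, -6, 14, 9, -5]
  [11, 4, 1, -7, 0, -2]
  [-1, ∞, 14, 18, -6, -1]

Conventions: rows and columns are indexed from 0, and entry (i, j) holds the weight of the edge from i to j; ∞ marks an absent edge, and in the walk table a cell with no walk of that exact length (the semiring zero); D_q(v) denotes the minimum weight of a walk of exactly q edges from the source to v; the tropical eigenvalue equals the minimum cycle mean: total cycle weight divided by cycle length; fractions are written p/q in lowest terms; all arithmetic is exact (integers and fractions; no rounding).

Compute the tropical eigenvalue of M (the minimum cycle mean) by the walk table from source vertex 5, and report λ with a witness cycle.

q=0: [∞, ∞, ∞, ∞, ∞, 0]
q=1: [-1, ∞, 14, 18, -6, -1]
q=2: [-2, -2, -5, -13, -7, -8]
q=3: [-15, -16, -19, -14, -14, -18]
q=4: [-19, -25, -22, -21, -24, -22]
q=5: [-23, -28, -31, -31, -28, -28]
q=6: [-33, -37, -37, -35, -34, -36]
Optimal cycle mean attained by: cycle 1->2->1, total (-6) + (-6), length 2.
Answer: λ = -6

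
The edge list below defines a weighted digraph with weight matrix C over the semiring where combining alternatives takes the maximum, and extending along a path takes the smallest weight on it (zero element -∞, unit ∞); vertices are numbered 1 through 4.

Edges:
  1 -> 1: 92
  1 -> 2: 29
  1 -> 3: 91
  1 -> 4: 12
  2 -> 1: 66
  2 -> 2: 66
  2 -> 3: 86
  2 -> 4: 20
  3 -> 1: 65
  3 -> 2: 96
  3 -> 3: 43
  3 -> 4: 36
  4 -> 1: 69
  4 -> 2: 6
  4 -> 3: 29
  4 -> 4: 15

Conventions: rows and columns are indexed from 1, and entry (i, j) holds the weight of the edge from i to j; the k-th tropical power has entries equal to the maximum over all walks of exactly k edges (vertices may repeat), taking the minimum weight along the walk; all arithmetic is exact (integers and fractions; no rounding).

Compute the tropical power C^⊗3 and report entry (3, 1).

C^⊗2:
  [92, 91, 91, 36]
  [66, 86, 66, 36]
  [66, 66, 86, 36]
  [69, 29, 69, 29]
C^⊗3:
  [92, 91, 91, 36]
  [66, 66, 86, 36]
  [66, 86, 66, 36]
  [69, 69, 69, 36]
Key observation: the optimum is the walk 3->2->1->1, with weight 96 min 66 min 92 = 66.
Optimal value attained by: walk 3->2->1->1.
Answer: (C^⊗3)[3][1] = 66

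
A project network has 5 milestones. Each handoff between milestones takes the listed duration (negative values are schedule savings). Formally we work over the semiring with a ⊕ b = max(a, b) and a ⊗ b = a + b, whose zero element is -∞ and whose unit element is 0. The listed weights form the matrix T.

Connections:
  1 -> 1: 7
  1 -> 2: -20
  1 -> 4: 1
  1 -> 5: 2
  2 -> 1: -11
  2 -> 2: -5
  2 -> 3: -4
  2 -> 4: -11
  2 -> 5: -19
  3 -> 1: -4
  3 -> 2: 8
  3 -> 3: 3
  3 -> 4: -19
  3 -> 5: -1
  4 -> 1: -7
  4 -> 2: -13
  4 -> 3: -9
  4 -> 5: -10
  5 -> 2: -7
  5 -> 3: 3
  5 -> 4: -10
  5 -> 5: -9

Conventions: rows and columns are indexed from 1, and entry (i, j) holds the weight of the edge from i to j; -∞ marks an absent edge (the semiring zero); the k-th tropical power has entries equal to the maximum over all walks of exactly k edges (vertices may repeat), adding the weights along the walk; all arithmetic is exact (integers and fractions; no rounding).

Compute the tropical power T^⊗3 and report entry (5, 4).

T^⊗2:
  [14, -5, 5, 8, 9]
  [-4, 4, -1, -10, -5]
  [3, 11, 6, -3, 2]
  [0, -1, -6, -6, -5]
  [-1, 11, 6, -16, 2]
T^⊗3:
  [21, 13, 12, 15, 16]
  [3, 7, 2, -3, -2]
  [10, 14, 9, 4, 5]
  [7, 2, -2, 1, 2]
  [6, 14, 9, 0, 5]
Key observation: the optimum is the walk 5->3->1->4, with weight 3 + (-4) + 1 = 0.
Optimal value attained by: walk 5->3->1->4.
Answer: (T^⊗3)[5][4] = 0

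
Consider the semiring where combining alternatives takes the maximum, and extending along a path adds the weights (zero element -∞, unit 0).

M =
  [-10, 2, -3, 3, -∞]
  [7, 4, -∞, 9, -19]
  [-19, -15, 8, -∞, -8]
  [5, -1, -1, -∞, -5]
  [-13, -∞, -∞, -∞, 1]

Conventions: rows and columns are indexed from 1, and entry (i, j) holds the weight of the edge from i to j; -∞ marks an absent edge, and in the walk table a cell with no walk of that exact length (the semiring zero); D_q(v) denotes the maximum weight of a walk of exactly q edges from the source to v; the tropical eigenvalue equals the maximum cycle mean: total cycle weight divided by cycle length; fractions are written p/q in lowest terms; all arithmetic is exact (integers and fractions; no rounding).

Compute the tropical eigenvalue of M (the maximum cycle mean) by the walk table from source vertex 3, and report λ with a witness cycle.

q=0: [-∞, -∞, 0, -∞, -∞]
q=1: [-19, -15, 8, -∞, -8]
q=2: [-8, -7, 16, -6, 0]
q=3: [0, 1, 24, 2, 8]
q=4: [8, 9, 32, 10, 16]
q=5: [16, 17, 40, 18, 24]
Optimal cycle mean attained by: cycle 3->3, total 8, length 1.
Answer: λ = 8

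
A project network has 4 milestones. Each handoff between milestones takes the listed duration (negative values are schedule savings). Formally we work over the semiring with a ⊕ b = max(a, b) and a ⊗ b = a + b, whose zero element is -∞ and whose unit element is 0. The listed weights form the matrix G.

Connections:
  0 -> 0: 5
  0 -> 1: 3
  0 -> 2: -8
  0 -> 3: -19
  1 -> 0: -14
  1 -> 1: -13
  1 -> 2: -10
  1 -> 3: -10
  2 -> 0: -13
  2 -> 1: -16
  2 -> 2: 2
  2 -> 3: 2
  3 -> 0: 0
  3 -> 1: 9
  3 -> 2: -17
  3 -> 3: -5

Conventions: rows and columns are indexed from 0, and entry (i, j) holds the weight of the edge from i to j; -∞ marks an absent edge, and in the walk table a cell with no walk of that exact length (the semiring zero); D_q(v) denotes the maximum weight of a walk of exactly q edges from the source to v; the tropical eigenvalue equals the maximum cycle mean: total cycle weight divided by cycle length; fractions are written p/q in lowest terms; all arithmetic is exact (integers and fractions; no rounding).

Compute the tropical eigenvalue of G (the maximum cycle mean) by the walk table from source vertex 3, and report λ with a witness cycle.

q=0: [-∞, -∞, -∞, 0]
q=1: [0, 9, -17, -5]
q=2: [5, 4, -1, -1]
q=3: [10, 8, 1, 1]
q=4: [15, 13, 3, 3]
Optimal cycle mean attained by: cycle 0->0, total 5, length 1.
Answer: λ = 5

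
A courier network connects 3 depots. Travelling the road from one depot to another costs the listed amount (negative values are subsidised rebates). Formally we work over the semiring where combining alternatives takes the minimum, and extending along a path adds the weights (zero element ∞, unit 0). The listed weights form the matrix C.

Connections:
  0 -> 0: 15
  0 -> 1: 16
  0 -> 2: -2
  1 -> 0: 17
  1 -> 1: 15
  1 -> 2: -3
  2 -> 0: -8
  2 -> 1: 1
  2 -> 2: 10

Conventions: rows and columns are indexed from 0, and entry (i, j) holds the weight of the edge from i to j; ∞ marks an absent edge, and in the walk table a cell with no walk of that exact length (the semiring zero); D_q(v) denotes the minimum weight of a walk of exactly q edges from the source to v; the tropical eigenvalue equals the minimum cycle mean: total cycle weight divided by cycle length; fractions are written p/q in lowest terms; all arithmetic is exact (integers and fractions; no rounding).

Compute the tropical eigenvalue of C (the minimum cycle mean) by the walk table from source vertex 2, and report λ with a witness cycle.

q=0: [∞, ∞, 0]
q=1: [-8, 1, 10]
q=2: [2, 8, -10]
q=3: [-18, -9, 0]
Optimal cycle mean attained by: cycle 0->2->0, total (-2) + (-8), length 2.
Answer: λ = -5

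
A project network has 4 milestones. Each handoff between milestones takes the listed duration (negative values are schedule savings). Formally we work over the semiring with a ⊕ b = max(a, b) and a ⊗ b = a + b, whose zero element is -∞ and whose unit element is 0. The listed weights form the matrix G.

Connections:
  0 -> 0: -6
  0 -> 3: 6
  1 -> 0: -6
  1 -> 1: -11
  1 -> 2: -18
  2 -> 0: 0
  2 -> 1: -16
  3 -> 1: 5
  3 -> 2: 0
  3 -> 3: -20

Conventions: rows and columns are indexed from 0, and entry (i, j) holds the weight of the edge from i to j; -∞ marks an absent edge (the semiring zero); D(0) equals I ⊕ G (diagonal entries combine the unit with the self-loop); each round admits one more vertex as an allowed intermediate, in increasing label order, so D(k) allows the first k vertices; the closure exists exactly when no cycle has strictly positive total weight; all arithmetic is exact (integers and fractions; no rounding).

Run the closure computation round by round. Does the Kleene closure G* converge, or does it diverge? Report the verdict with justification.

D(0):
  [0, -∞, -∞, 6]
  [-6, 0, -18, -∞]
  [0, -16, 0, -∞]
  [-∞, 5, 0, 0]
D(1):
  [0, -∞, -∞, 6]
  [-6, 0, -18, 0]
  [0, -16, 0, 6]
  [-∞, 5, 0, 0]
Detection: at round 2, diagonal entry (3, 3) turns strictly positive.
Key observation: the cycle 3->1->0->3 has total weight 5 + (-6) + 6, which is strictly positive.
Answer: DIVERGES — positive cycle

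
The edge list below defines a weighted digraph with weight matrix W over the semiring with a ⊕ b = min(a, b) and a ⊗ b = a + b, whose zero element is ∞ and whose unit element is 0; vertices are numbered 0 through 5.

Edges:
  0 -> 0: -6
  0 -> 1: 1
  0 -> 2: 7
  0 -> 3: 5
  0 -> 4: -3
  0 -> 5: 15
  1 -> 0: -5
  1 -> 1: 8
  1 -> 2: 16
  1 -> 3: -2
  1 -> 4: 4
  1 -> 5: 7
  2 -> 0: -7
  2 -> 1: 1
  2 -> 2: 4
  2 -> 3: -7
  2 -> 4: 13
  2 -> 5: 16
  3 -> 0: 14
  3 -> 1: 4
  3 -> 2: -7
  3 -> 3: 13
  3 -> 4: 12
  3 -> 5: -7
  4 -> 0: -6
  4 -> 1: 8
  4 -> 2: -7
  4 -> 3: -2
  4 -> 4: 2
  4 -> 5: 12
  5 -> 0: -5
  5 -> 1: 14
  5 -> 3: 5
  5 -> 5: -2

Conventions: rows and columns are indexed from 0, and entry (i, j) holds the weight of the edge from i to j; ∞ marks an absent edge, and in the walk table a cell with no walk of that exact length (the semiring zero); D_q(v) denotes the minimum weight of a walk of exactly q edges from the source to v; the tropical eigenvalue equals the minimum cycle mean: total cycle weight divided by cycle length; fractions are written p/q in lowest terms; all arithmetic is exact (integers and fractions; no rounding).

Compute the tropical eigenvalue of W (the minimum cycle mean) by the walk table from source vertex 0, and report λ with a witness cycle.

q=0: [0, ∞, ∞, ∞, ∞, ∞]
q=1: [-6, 1, 7, 5, -3, 15]
q=2: [-12, -5, -10, -5, -9, -2]
q=3: [-18, -11, -16, -17, -15, -12]
q=4: [-24, -17, -24, -23, -21, -24]
q=5: [-31, -23, -30, -31, -27, -30]
q=6: [-37, -30, -38, -37, -34, -38]
Optimal cycle mean attained by: cycle 2->3->2, total (-7) + (-7), length 2.
Answer: λ = -7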